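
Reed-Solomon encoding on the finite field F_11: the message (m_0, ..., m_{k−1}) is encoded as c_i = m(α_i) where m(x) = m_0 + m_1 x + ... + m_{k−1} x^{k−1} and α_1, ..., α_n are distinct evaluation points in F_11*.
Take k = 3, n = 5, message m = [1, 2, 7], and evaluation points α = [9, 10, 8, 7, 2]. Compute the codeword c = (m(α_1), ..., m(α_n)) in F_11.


c = [3, 6, 3, 6, 0]

Message polynomial: m(x) = 1 + 2·x + 7·x^2 (mod 11).
For each evaluation point α_i, compute m(α_i) mod 11:
  α_1 = 9: Horner steps 7 → 10 → 3, so m(9) = 3.
  α_2 = 10: Horner steps 7 → 6 → 6, so m(10) = 6.
  α_3 = 8: Horner steps 7 → 3 → 3, so m(8) = 3.
  α_4 = 7: Horner steps 7 → 7 → 6, so m(7) = 6.
  α_5 = 2: Horner steps 7 → 5 → 0, so m(2) = 0.
Codeword c = [3, 6, 3, 6, 0] ∈ F_11^5.


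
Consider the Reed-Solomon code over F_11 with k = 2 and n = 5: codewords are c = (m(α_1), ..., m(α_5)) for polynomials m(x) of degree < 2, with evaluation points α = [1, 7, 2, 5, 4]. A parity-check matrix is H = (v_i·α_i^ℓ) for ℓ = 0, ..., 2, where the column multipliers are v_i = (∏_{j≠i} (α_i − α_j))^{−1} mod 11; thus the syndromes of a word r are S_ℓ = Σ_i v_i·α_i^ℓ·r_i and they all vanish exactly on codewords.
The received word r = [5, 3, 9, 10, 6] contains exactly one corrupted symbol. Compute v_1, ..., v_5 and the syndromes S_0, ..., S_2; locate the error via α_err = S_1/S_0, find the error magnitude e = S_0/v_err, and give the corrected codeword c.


S = (10, 4, 6), error at position 2, error magnitude e = 7, c = [5, 7, 9, 10, 6].

Step 1: column multipliers v_i = (∏_{j≠i}(α_i − α_j))^{−1} mod 11.
  i = 1 (α = 1): (1−7)(1−2)(1−5)(1−4) = (−6)·(−1)·(−4)·(−3) = 72 ≡ 6, so v_1 = 6^{−1} = 2 (mod 11).
  i = 2 (α = 7): (7−1)(7−2)(7−5)(7−4) = 6·5·2·3 = 180 ≡ 4, so v_2 = 4^{−1} = 3 (mod 11).
  i = 3 (α = 2): (2−1)(2−7)(2−5)(2−4) = 1·(−5)·(−3)·(−2) = −30 ≡ 3, so v_3 = 3^{−1} = 4 (mod 11).
  i = 4 (α = 5): (5−1)(5−7)(5−2)(5−4) = 4·(−2)·3·1 = −24 ≡ 9, so v_4 = 9^{−1} = 5 (mod 11).
  i = 5 (α = 4): (4−1)(4−7)(4−2)(4−5) = 3·(−3)·2·(−1) = 18 ≡ 7, so v_5 = 7^{−1} = 8 (mod 11).
  v = [2, 3, 4, 5, 8].
Step 2: syndromes of r = [5, 3, 9, 10, 6] (all sums mod 11).
  S_0 = Σ v_i r_i = 2·5 + 3·3 + 4·9 + 5·10 + 8·6 = 153 ≡ 10.
  S_1 = Σ v_i α_i r_i = 2·1·5 + 3·7·3 + 4·2·9 + 5·5·10 + 8·4·6 = 587 ≡ 4.
  α_i^2 mod 11 = [1, 5, 4, 3, 5].
  S_2 = Σ v_i α_i^2 r_i = 2·1·5 + 3·5·3 + 4·4·9 + 5·3·10 + 8·5·6 = 589 ≡ 6.
  S = (10, 4, 6) ≠ 0, so r is not a codeword (an error is present).
Step 3: locate the error. For a single error e at position i, S_ℓ = v_i·e·α_i^ℓ, so α_err = S_1/S_0.
  S_0^{−1} = 10^{−1} = 10 (mod 11), so α_err = 4·10 = 40 ≡ 7 = α_2. Error position i = 2.
  Consistency check: S_2/S_1 = 6·3 = 18 ≡ 7 = α_err ✓ (single-error assumption holds).
Step 4: error magnitude e = S_0/v_2 = S_0·∏_{j≠2}(α_2 − α_j) = 10·4 = 40 ≡ 7 (mod 11).
Step 5: correct position 2: c_2 = r_2 − e = 3 − 7 ≡ 7 (mod 11). Hence c = [5, 7, 9, 10, 6].
  Check: interpolating c through the α_i gives m(x) = 1 + 4·x (degree < 2) with m(α_i) = c_i for every i, so c is indeed a codeword.


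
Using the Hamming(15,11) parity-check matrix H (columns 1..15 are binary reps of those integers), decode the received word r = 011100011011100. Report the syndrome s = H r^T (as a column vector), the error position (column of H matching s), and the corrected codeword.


s = (1, 1, 1, 0)^T, error position = 14, corrected codeword c = 011100011011110

Compute s = H r^T mod 2 one row at a time:
  s_1 = 1 + 1 + 0 + 1 + 1 + 1 + 0 + 0 = 5 ≡ 1 (mod 2).
  s_2 = 1 + 0 + 0 + 0 + 1 + 1 + 0 + 0 = 3 ≡ 1 (mod 2).
  s_3 = 1 + 1 + 0 + 0 + 0 + 1 + 0 + 0 = 3 ≡ 1 (mod 2).
  s_4 = 0 + 1 + 0 + 0 + 1 + 1 + 1 + 0 = 4 ≡ 0 (mod 2).
s = (1, 1, 1, 0)^T — this equals column 14 of H (binary 1110), so error is at position 14.
Correct: flip bit 14 of r = 011100011011100 to get c = 011100011011110.


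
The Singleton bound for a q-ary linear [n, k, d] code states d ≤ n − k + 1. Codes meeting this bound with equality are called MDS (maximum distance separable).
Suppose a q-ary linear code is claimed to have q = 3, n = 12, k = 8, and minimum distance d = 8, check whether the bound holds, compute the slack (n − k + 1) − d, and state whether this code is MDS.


Singleton RHS = n − k + 1 = 5, slack = -3, bound violated (no such code; not MDS).

Singleton bound: d ≤ n − k + 1.
Here n = 12, k = 8, so n − k + 1 = 5.
Given d = 8, check d ≤ 5: NO.
Slack = (n − k + 1) − d = -3.
The slack is negative: d = 8 exceeds n − k + 1 = 5 by 3, so the Singleton bound is violated and no linear [12, 8, 8]_3 code can exist. In particular it is not MDS (MDS requires d = n − k + 1 exactly).
Description: the claimed parameters are [12, 8, 8]_3; such a code would be impossible (violates the Singleton bound).


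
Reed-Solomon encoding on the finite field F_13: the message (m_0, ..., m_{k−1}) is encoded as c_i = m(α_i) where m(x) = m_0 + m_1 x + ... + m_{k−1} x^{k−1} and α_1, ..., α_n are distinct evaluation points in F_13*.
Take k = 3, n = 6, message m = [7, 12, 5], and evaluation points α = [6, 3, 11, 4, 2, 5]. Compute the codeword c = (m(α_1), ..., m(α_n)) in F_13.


c = [12, 10, 3, 5, 12, 10]

Message polynomial: m(x) = 7 + 12·x + 5·x^2 (mod 13).
For each evaluation point α_i, compute m(α_i) mod 13:
  α_1 = 6: Horner steps 5 → 3 → 12, so m(6) = 12.
  α_2 = 3: Horner steps 5 → 1 → 10, so m(3) = 10.
  α_3 = 11: Horner steps 5 → 2 → 3, so m(11) = 3.
  α_4 = 4: Horner steps 5 → 6 → 5, so m(4) = 5.
  α_5 = 2: Horner steps 5 → 9 → 12, so m(2) = 12.
  α_6 = 5: Horner steps 5 → 11 → 10, so m(5) = 10.
Codeword c = [12, 10, 3, 5, 12, 10] ∈ F_13^6.


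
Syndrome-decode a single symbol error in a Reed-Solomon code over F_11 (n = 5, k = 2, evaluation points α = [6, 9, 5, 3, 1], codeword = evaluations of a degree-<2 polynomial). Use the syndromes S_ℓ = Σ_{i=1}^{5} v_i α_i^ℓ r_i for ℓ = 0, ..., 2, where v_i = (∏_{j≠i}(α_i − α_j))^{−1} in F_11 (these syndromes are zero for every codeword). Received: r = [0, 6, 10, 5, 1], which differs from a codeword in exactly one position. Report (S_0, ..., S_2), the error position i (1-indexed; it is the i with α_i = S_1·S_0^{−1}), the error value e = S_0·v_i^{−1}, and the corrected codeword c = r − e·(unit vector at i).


S = (10, 6, 8), error at position 3, error magnitude e = 1, c = [0, 6, 9, 5, 1].

Step 1: column multipliers v_i = (∏_{j≠i}(α_i − α_j))^{−1} mod 11.
  i = 1 (α = 6): (6−9)(6−5)(6−3)(6−1) = (−3)·1·3·5 = −45 ≡ 10, so v_1 = 10^{−1} = 10 (mod 11).
  i = 2 (α = 9): (9−6)(9−5)(9−3)(9−1) = 3·4·6·8 = 576 ≡ 4, so v_2 = 4^{−1} = 3 (mod 11).
  i = 3 (α = 5): (5−6)(5−9)(5−3)(5−1) = (−1)·(−4)·2·4 = 32 ≡ 10, so v_3 = 10^{−1} = 10 (mod 11).
  i = 4 (α = 3): (3−6)(3−9)(3−5)(3−1) = (−3)·(−6)·(−2)·2 = −72 ≡ 5, so v_4 = 5^{−1} = 9 (mod 11).
  i = 5 (α = 1): (1−6)(1−9)(1−5)(1−3) = (−5)·(−8)·(−4)·(−2) = 320 ≡ 1, so v_5 = 1^{−1} = 1 (mod 11).
  v = [10, 3, 10, 9, 1].
Step 2: syndromes of r = [0, 6, 10, 5, 1] (all sums mod 11).
  S_0 = Σ v_i r_i = 10·0 + 3·6 + 10·10 + 9·5 + 1·1 = 164 ≡ 10.
  S_1 = Σ v_i α_i r_i = 10·6·0 + 3·9·6 + 10·5·10 + 9·3·5 + 1·1·1 = 798 ≡ 6.
  α_i^2 mod 11 = [3, 4, 3, 9, 1].
  S_2 = Σ v_i α_i^2 r_i = 10·3·0 + 3·4·6 + 10·3·10 + 9·9·5 + 1·1·1 = 778 ≡ 8.
  S = (10, 6, 8) ≠ 0, so r is not a codeword (an error is present).
Step 3: locate the error. For a single error e at position i, S_ℓ = v_i·e·α_i^ℓ, so α_err = S_1/S_0.
  S_0^{−1} = 10^{−1} = 10 (mod 11), so α_err = 6·10 = 60 ≡ 5 = α_3. Error position i = 3.
  Consistency check: S_2/S_1 = 8·2 = 16 ≡ 5 = α_err ✓ (single-error assumption holds).
Step 4: error magnitude e = S_0/v_3 = S_0·∏_{j≠3}(α_3 − α_j) = 10·10 = 100 ≡ 1 (mod 11).
Step 5: correct position 3: c_3 = r_3 − e = 10 − 1 ≡ 9 (mod 11). Hence c = [0, 6, 9, 5, 1].
  Check: interpolating c through the α_i gives m(x) = 10 + 2·x (degree < 2) with m(α_i) = c_i for every i, so c is indeed a codeword.


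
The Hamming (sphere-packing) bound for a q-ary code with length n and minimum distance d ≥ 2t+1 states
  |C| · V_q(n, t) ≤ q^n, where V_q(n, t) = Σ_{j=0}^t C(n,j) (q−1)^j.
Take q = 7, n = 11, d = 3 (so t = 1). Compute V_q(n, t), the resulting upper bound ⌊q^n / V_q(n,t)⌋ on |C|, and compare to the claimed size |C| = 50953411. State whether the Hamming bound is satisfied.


V_q(n, t) = 67, q^n = 1977326743, Hamming bound = 29512339, |C| = 50953411 > bound (violated).

Step 1: Compute V_q(n, t) = Σ_{j=0}^1 C(n, j) (q−1)^j.
  j = 0: C(11,0)·(6)^0 = 1·1 = 1.
  j = 1: C(11,1)·(6)^1 = 11·6 = 66.
  V_q(n, t) = 1 + 66 = 67.
Step 2: q^n = 7^11 = 1977326743.
Step 3: Hamming bound ⌊q^n / V_q(n,t)⌋ = ⌊1977326743/67⌋ = 29512339.
Step 4: Compare |C| = 50953411 to 29512339: violated.
The claimed |C| lies above the Hamming bound, so no 7-ary code of length 11 with d ≥ 3 can have 50953411 codewords.


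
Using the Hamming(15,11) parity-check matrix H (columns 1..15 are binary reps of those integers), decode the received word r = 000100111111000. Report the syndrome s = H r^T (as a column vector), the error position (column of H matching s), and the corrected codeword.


s = (1, 1, 1, 1)^T, error position = 15, corrected codeword c = 000100111111001

Compute s = H r^T mod 2 one row at a time:
  s_1 = 1 + 1 + 1 + 1 + 1 + 0 + 0 + 0 = 5 ≡ 1 (mod 2).
  s_2 = 1 + 0 + 0 + 1 + 1 + 0 + 0 + 0 = 3 ≡ 1 (mod 2).
  s_3 = 0 + 0 + 0 + 1 + 1 + 1 + 0 + 0 = 3 ≡ 1 (mod 2).
  s_4 = 0 + 0 + 0 + 1 + 1 + 1 + 0 + 0 = 3 ≡ 1 (mod 2).
s = (1, 1, 1, 1)^T — this equals column 15 of H (binary 1111), so error is at position 15.
Correct: flip bit 15 of r = 000100111111000 to get c = 000100111111001.


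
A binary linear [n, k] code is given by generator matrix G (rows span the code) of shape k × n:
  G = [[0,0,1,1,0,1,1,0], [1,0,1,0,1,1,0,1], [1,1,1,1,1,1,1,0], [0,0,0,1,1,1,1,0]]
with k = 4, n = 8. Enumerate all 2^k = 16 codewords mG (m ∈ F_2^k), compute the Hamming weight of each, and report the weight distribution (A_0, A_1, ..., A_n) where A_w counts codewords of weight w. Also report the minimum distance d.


Weight distribution: A_0 = 1, A_2 = 1, A_3 = 3, A_4 = 5, A_5 = 4, A_6 = 1, A_7 = 1. Minimum distance d = 2.

Enumerate all 2^4 = 16 messages m ∈ F_2^4.
For each, compute codeword c = mG in F_2^8, then tally its weight.
  m = 0000 → c = 00000000, weight = 0.
  m = 1000 → c = 00110110, weight = 4.
  m = 0100 → c = 10101101, weight = 5.
  m = 1100 → c = 10011011, weight = 5.
  m = 0010 → c = 11111110, weight = 7.
  m = 1010 → c = 11001000, weight = 3.
  m = 0110 → c = 01010011, weight = 4.
  m = 1110 → c = 01100101, weight = 4.
  m = 0001 → c = 00011110, weight = 4.
  m = 1001 → c = 00101000, weight = 2.
  m = 0101 → c = 10110011, weight = 5.
  m = 1101 → c = 10000101, weight = 3.
  m = 0011 → c = 11100000, weight = 3.
  m = 1011 → c = 11010110, weight = 5.
  m = 0111 → c = 01001101, weight = 4.
  m = 1111 → c = 01111011, weight = 6.
Tally weights:
  weight 0: 1 codewords.
  weight 2: 1 codewords.
  weight 3: 3 codewords.
  weight 4: 5 codewords.
  weight 5: 4 codewords.
  weight 6: 1 codewords.
  weight 7: 1 codewords.
Minimum distance d = smallest w > 0 with A_w > 0 = 2.
Sanity: Σ A_w = 16 = 2^4 = 16 ✓.


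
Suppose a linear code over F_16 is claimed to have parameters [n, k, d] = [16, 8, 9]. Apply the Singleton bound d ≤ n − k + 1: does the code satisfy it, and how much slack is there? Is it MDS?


Singleton RHS = n − k + 1 = 9, slack = 0, bound satisfied, MDS.

Singleton bound: d ≤ n − k + 1.
Here n = 16, k = 8, so n − k + 1 = 9.
Given d = 9, check d ≤ 9: YES.
Slack = (n − k + 1) − d = 0.
The code is MDS (slack = 0).
Description: the claimed parameters are [16, 8, 9]_16; such a code would be MDS (meets Singleton bound).


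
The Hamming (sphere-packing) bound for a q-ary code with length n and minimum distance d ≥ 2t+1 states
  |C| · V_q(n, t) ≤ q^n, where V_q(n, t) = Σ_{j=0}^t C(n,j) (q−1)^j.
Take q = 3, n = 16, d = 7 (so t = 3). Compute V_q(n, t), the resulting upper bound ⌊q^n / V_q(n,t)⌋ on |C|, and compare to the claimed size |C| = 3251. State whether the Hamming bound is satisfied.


V_q(n, t) = 4993, q^n = 43046721, Hamming bound = 8621, |C| = 3251 ≤ bound (satisfied).

Step 1: Compute V_q(n, t) = Σ_{j=0}^3 C(n, j) (q−1)^j.
  j = 0: C(16,0)·(2)^0 = 1·1 = 1.
  j = 1: C(16,1)·(2)^1 = 16·2 = 32.
  j = 2: C(16,2)·(2)^2 = 120·4 = 480.
  j = 3: C(16,3)·(2)^3 = 560·8 = 4480.
  V_q(n, t) = 1 + 32 + 480 + 4480 = 4993.
Step 2: q^n = 3^16 = 43046721.
Step 3: Hamming bound ⌊q^n / V_q(n,t)⌋ = ⌊43046721/4993⌋ = 8621.
Step 4: Compare |C| = 3251 to 8621: satisfied.
The claimed |C| lies below the Hamming bound.


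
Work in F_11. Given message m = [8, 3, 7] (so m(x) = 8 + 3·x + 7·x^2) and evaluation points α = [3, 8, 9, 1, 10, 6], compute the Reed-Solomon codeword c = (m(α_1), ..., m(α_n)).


c = [3, 7, 8, 7, 1, 3]

Message polynomial: m(x) = 8 + 3·x + 7·x^2 (mod 11).
For each evaluation point α_i, compute m(α_i) mod 11:
  α_1 = 3: Horner steps 7 → 2 → 3, so m(3) = 3.
  α_2 = 8: Horner steps 7 → 4 → 7, so m(8) = 7.
  α_3 = 9: Horner steps 7 → 0 → 8, so m(9) = 8.
  α_4 = 1: Horner steps 7 → 10 → 7, so m(1) = 7.
  α_5 = 10: Horner steps 7 → 7 → 1, so m(10) = 1.
  α_6 = 6: Horner steps 7 → 1 → 3, so m(6) = 3.
Codeword c = [3, 7, 8, 7, 1, 3] ∈ F_11^6.


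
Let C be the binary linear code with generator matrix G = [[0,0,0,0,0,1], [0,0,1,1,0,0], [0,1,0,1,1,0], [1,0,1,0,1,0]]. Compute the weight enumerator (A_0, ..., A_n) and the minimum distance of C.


Weight distribution: A_0 = 1, A_1 = 1, A_2 = 2, A_3 = 6, A_4 = 5, A_5 = 1. Minimum distance d = 1.

Enumerate all 2^4 = 16 messages m ∈ F_2^4.
For each, compute codeword c = mG in F_2^6, then tally its weight.
  m = 0000 → c = 000000, weight = 0.
  m = 1000 → c = 000001, weight = 1.
  m = 0100 → c = 001100, weight = 2.
  m = 1100 → c = 001101, weight = 3.
  m = 0010 → c = 010110, weight = 3.
  m = 1010 → c = 010111, weight = 4.
  m = 0110 → c = 011010, weight = 3.
  m = 1110 → c = 011011, weight = 4.
  m = 0001 → c = 101010, weight = 3.
  m = 1001 → c = 101011, weight = 4.
  m = 0101 → c = 100110, weight = 3.
  m = 1101 → c = 100111, weight = 4.
  m = 0011 → c = 111100, weight = 4.
  m = 1011 → c = 111101, weight = 5.
  m = 0111 → c = 110000, weight = 2.
  m = 1111 → c = 110001, weight = 3.
Tally weights:
  weight 0: 1 codewords.
  weight 1: 1 codewords.
  weight 2: 2 codewords.
  weight 3: 6 codewords.
  weight 4: 5 codewords.
  weight 5: 1 codewords.
Minimum distance d = smallest w > 0 with A_w > 0 = 1.
Sanity: Σ A_w = 16 = 2^4 = 16 ✓.


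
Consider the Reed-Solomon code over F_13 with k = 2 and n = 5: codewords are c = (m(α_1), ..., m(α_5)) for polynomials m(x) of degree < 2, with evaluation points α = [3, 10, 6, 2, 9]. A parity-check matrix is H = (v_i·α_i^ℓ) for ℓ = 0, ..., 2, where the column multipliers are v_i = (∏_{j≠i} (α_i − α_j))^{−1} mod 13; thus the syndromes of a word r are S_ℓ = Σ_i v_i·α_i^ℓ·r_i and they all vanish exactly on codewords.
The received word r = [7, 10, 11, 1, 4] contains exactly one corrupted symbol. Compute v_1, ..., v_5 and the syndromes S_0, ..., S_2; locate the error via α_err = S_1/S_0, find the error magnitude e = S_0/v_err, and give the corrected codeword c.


S = (12, 7, 3), error at position 3, error magnitude e = 12, c = [7, 10, 12, 1, 4].

Step 1: column multipliers v_i = (∏_{j≠i}(α_i − α_j))^{−1} mod 13.
  i = 1 (α = 3): (3−10)(3−6)(3−2)(3−9) = (−7)·(−3)·1·(−6) = −126 ≡ 4, so v_1 = 4^{−1} = 10 (mod 13).
  i = 2 (α = 10): (10−3)(10−6)(10−2)(10−9) = 7·4·8·1 = 224 ≡ 3, so v_2 = 3^{−1} = 9 (mod 13).
  i = 3 (α = 6): (6−3)(6−10)(6−2)(6−9) = 3·(−4)·4·(−3) = 144 ≡ 1, so v_3 = 1^{−1} = 1 (mod 13).
  i = 4 (α = 2): (2−3)(2−10)(2−6)(2−9) = (−1)·(−8)·(−4)·(−7) = 224 ≡ 3, so v_4 = 3^{−1} = 9 (mod 13).
  i = 5 (α = 9): (9−3)(9−10)(9−6)(9−2) = 6·(−1)·3·7 = −126 ≡ 4, so v_5 = 4^{−1} = 10 (mod 13).
  v = [10, 9, 1, 9, 10].
Step 2: syndromes of r = [7, 10, 11, 1, 4] (all sums mod 13).
  S_0 = Σ v_i r_i = 10·7 + 9·10 + 1·11 + 9·1 + 10·4 = 220 ≡ 12.
  S_1 = Σ v_i α_i r_i = 10·3·7 + 9·10·10 + 1·6·11 + 9·2·1 + 10·9·4 = 1554 ≡ 7.
  α_i^2 mod 13 = [9, 9, 10, 4, 3].
  S_2 = Σ v_i α_i^2 r_i = 10·9·7 + 9·9·10 + 1·10·11 + 9·4·1 + 10·3·4 = 1706 ≡ 3.
  S = (12, 7, 3) ≠ 0, so r is not a codeword (an error is present).
Step 3: locate the error. For a single error e at position i, S_ℓ = v_i·e·α_i^ℓ, so α_err = S_1/S_0.
  S_0^{−1} = 12^{−1} = 12 (mod 13), so α_err = 7·12 = 84 ≡ 6 = α_3. Error position i = 3.
  Consistency check: S_2/S_1 = 3·2 = 6 ≡ 6 = α_err ✓ (single-error assumption holds).
Step 4: error magnitude e = S_0/v_3 = S_0·∏_{j≠3}(α_3 − α_j) = 12·1 = 12 ≡ 12 (mod 13).
Step 5: correct position 3: c_3 = r_3 − e = 11 − 12 ≡ 12 (mod 13). Hence c = [7, 10, 12, 1, 4].
  Check: interpolating c through the α_i gives m(x) = 2 + 6·x (degree < 2) with m(α_i) = c_i for every i, so c is indeed a codeword.


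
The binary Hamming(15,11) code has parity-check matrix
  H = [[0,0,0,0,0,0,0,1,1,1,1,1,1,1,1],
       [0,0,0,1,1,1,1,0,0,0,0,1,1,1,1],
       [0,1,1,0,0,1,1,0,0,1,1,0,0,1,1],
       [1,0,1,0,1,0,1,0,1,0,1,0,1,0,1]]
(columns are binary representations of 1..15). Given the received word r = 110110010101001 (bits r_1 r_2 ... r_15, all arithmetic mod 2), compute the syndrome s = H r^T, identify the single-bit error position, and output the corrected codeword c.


s = (0, 0, 1, 1)^T, error position = 3, corrected codeword c = 111110010101001

Compute s = H r^T mod 2 one row at a time:
  s_1 = 1 + 0 + 1 + 0 + 1 + 0 + 0 + 1 = 4 ≡ 0 (mod 2).
  s_2 = 1 + 1 + 0 + 0 + 1 + 0 + 0 + 1 = 4 ≡ 0 (mod 2).
  s_3 = 1 + 0 + 0 + 0 + 1 + 0 + 0 + 1 = 3 ≡ 1 (mod 2).
  s_4 = 1 + 0 + 1 + 0 + 0 + 0 + 0 + 1 = 3 ≡ 1 (mod 2).
s = (0, 0, 1, 1)^T — this equals column 3 of H (binary 0011), so error is at position 3.
Correct: flip bit 3 of r = 110110010101001 to get c = 111110010101001.


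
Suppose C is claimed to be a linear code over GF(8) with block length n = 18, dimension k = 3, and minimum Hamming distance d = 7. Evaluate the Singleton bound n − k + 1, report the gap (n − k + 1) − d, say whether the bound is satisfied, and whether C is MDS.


Singleton RHS = n − k + 1 = 16, slack = 9, bound satisfied, not MDS.

Singleton bound: d ≤ n − k + 1.
Here n = 18, k = 3, so n − k + 1 = 16.
Given d = 7, check d ≤ 16: YES.
Slack = (n − k + 1) − d = 9.
The code is NOT MDS (slack = 9 > 0).
Description: the claimed parameters are [18, 3, 7]_8; such a code would be non-MDS.


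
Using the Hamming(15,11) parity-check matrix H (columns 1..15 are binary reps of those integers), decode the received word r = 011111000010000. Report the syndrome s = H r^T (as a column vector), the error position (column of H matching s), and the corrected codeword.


s = (1, 1, 0, 1)^T, error position = 13, corrected codeword c = 011111000010100

Compute s = H r^T mod 2 one row at a time:
  s_1 = 0 + 0 + 0 + 1 + 0 + 0 + 0 + 0 = 1 ≡ 1 (mod 2).
  s_2 = 1 + 1 + 1 + 0 + 0 + 0 + 0 + 0 = 3 ≡ 1 (mod 2).
  s_3 = 1 + 1 + 1 + 0 + 0 + 1 + 0 + 0 = 4 ≡ 0 (mod 2).
  s_4 = 0 + 1 + 1 + 0 + 0 + 1 + 0 + 0 = 3 ≡ 1 (mod 2).
s = (1, 1, 0, 1)^T — this equals column 13 of H (binary 1101), so error is at position 13.
Correct: flip bit 13 of r = 011111000010000 to get c = 011111000010100.


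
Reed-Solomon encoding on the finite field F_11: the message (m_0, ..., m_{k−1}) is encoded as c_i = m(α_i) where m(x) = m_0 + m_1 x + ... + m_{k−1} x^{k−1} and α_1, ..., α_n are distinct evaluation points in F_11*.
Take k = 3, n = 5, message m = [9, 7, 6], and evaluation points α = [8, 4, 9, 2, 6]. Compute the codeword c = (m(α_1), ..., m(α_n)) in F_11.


c = [9, 1, 8, 3, 3]

Message polynomial: m(x) = 9 + 7·x + 6·x^2 (mod 11).
For each evaluation point α_i, compute m(α_i) mod 11:
  α_1 = 8: Horner steps 6 → 0 → 9, so m(8) = 9.
  α_2 = 4: Horner steps 6 → 9 → 1, so m(4) = 1.
  α_3 = 9: Horner steps 6 → 6 → 8, so m(9) = 8.
  α_4 = 2: Horner steps 6 → 8 → 3, so m(2) = 3.
  α_5 = 6: Horner steps 6 → 10 → 3, so m(6) = 3.
Codeword c = [9, 1, 8, 3, 3] ∈ F_11^5.


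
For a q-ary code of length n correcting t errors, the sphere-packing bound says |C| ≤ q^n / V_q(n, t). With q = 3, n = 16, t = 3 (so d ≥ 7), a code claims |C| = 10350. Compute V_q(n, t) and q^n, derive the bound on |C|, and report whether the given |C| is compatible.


V_q(n, t) = 4993, q^n = 43046721, Hamming bound = 8621, |C| = 10350 > bound (violated).

Step 1: Compute V_q(n, t) = Σ_{j=0}^3 C(n, j) (q−1)^j.
  j = 0: C(16,0)·(2)^0 = 1·1 = 1.
  j = 1: C(16,1)·(2)^1 = 16·2 = 32.
  j = 2: C(16,2)·(2)^2 = 120·4 = 480.
  j = 3: C(16,3)·(2)^3 = 560·8 = 4480.
  V_q(n, t) = 1 + 32 + 480 + 4480 = 4993.
Step 2: q^n = 3^16 = 43046721.
Step 3: Hamming bound ⌊q^n / V_q(n,t)⌋ = ⌊43046721/4993⌋ = 8621.
Step 4: Compare |C| = 10350 to 8621: violated.
The claimed |C| lies above the Hamming bound, so no 3-ary code of length 16 with d ≥ 7 can have 10350 codewords.


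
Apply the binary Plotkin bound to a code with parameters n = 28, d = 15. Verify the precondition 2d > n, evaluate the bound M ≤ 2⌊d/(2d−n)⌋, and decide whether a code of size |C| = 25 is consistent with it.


Plotkin bound M ≤ 14; given |C| = 25 > bound (violated).

Check applicability: 2d = 30, n = 28.
2d − n = 2 > 0, so Plotkin applies.
Compute d/(2d−n) = 15/2 ≈ 7.5000.
⌊d/(2d−n)⌋ = 7.
Plotkin bound: M ≤ 2·7 = 14.
Given |C| = 25, check: VIOLATED.
This |C| is above the Plotkin bound, so no binary code with n = 28, d = 15 and 25 codewords exists.


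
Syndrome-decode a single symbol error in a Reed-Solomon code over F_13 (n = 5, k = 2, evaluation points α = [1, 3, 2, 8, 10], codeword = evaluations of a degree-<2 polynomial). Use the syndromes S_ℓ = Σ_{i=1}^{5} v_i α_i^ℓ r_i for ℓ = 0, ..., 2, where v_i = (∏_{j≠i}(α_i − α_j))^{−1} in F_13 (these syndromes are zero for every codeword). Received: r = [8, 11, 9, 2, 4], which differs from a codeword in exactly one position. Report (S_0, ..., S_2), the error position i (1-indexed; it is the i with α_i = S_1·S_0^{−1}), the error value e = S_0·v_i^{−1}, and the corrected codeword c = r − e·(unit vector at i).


S = (8, 11, 7), error at position 2, error magnitude e = 1, c = [8, 10, 9, 2, 4].

Step 1: column multipliers v_i = (∏_{j≠i}(α_i − α_j))^{−1} mod 13.
  i = 1 (α = 1): (1−3)(1−2)(1−8)(1−10) = (−2)·(−1)·(−7)·(−9) = 126 ≡ 9, so v_1 = 9^{−1} = 3 (mod 13).
  i = 2 (α = 3): (3−1)(3−2)(3−8)(3−10) = 2·1·(−5)·(−7) = 70 ≡ 5, so v_2 = 5^{−1} = 8 (mod 13).
  i = 3 (α = 2): (2−1)(2−3)(2−8)(2−10) = 1·(−1)·(−6)·(−8) = −48 ≡ 4, so v_3 = 4^{−1} = 10 (mod 13).
  i = 4 (α = 8): (8−1)(8−3)(8−2)(8−10) = 7·5·6·(−2) = −420 ≡ 9, so v_4 = 9^{−1} = 3 (mod 13).
  i = 5 (α = 10): (10−1)(10−3)(10−2)(10−8) = 9·7·8·2 = 1008 ≡ 7, so v_5 = 7^{−1} = 2 (mod 13).
  v = [3, 8, 10, 3, 2].
Step 2: syndromes of r = [8, 11, 9, 2, 4] (all sums mod 13).
  S_0 = Σ v_i r_i = 3·8 + 8·11 + 10·9 + 3·2 + 2·4 = 216 ≡ 8.
  S_1 = Σ v_i α_i r_i = 3·1·8 + 8·3·11 + 10·2·9 + 3·8·2 + 2·10·4 = 596 ≡ 11.
  α_i^2 mod 13 = [1, 9, 4, 12, 9].
  S_2 = Σ v_i α_i^2 r_i = 3·1·8 + 8·9·11 + 10·4·9 + 3·12·2 + 2·9·4 = 1320 ≡ 7.
  S = (8, 11, 7) ≠ 0, so r is not a codeword (an error is present).
Step 3: locate the error. For a single error e at position i, S_ℓ = v_i·e·α_i^ℓ, so α_err = S_1/S_0.
  S_0^{−1} = 8^{−1} = 5 (mod 13), so α_err = 11·5 = 55 ≡ 3 = α_2. Error position i = 2.
  Consistency check: S_2/S_1 = 7·6 = 42 ≡ 3 = α_err ✓ (single-error assumption holds).
Step 4: error magnitude e = S_0/v_2 = S_0·∏_{j≠2}(α_2 − α_j) = 8·5 = 40 ≡ 1 (mod 13).
Step 5: correct position 2: c_2 = r_2 − e = 11 − 1 ≡ 10 (mod 13). Hence c = [8, 10, 9, 2, 4].
  Check: interpolating c through the α_i gives m(x) = 7 + 1·x (degree < 2) with m(α_i) = c_i for every i, so c is indeed a codeword.


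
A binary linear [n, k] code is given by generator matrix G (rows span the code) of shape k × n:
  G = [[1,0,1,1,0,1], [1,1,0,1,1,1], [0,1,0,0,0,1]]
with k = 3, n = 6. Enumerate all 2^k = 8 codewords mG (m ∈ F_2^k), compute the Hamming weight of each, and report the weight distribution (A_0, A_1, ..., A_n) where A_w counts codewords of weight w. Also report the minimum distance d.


Weight distribution: A_0 = 1, A_2 = 1, A_3 = 3, A_4 = 2, A_5 = 1. Minimum distance d = 2.

Enumerate all 2^3 = 8 messages m ∈ F_2^3.
For each, compute codeword c = mG in F_2^6, then tally its weight.
  m = 000 → c = 000000, weight = 0.
  m = 100 → c = 101101, weight = 4.
  m = 010 → c = 110111, weight = 5.
  m = 110 → c = 011010, weight = 3.
  m = 001 → c = 010001, weight = 2.
  m = 101 → c = 111100, weight = 4.
  m = 011 → c = 100110, weight = 3.
  m = 111 → c = 001011, weight = 3.
Tally weights:
  weight 0: 1 codewords.
  weight 2: 1 codewords.
  weight 3: 3 codewords.
  weight 4: 2 codewords.
  weight 5: 1 codewords.
Minimum distance d = smallest w > 0 with A_w > 0 = 2.
Sanity: Σ A_w = 8 = 2^3 = 8 ✓.


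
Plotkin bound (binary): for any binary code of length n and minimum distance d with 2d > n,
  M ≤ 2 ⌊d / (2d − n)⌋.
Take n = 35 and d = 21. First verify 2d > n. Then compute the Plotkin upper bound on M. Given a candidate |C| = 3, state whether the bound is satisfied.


Plotkin bound M ≤ 6; given |C| = 3 ≤ bound (satisfied).

Check applicability: 2d = 42, n = 35.
2d − n = 7 > 0, so Plotkin applies.
Compute d/(2d−n) = 21/7 ≈ 3.0000.
⌊d/(2d−n)⌋ = 3.
Plotkin bound: M ≤ 2·3 = 6.
Given |C| = 3, check: satisfied.
This |C| is below the Plotkin bound.


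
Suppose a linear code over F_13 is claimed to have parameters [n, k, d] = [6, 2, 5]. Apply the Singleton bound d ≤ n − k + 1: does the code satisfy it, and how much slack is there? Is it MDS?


Singleton RHS = n − k + 1 = 5, slack = 0, bound satisfied, MDS.

Singleton bound: d ≤ n − k + 1.
Here n = 6, k = 2, so n − k + 1 = 5.
Given d = 5, check d ≤ 5: YES.
Slack = (n − k + 1) − d = 0.
The code is MDS (slack = 0).
Description: the claimed parameters are [6, 2, 5]_13; such a code would be MDS (meets Singleton bound).


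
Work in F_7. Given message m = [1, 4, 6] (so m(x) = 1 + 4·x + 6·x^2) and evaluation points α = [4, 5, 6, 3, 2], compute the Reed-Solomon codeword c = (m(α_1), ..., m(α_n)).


c = [1, 3, 3, 4, 5]

Message polynomial: m(x) = 1 + 4·x + 6·x^2 (mod 7).
For each evaluation point α_i, compute m(α_i) mod 7:
  α_1 = 4: Horner steps 6 → 0 → 1, so m(4) = 1.
  α_2 = 5: Horner steps 6 → 6 → 3, so m(5) = 3.
  α_3 = 6: Horner steps 6 → 5 → 3, so m(6) = 3.
  α_4 = 3: Horner steps 6 → 1 → 4, so m(3) = 4.
  α_5 = 2: Horner steps 6 → 2 → 5, so m(2) = 5.
Codeword c = [1, 3, 3, 4, 5] ∈ F_7^5.


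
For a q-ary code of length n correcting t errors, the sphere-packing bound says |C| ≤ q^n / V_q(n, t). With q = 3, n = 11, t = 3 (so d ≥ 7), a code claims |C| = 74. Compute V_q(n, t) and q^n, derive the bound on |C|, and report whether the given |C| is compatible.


V_q(n, t) = 1563, q^n = 177147, Hamming bound = 113, |C| = 74 ≤ bound (satisfied).

Step 1: Compute V_q(n, t) = Σ_{j=0}^3 C(n, j) (q−1)^j.
  j = 0: C(11,0)·(2)^0 = 1·1 = 1.
  j = 1: C(11,1)·(2)^1 = 11·2 = 22.
  j = 2: C(11,2)·(2)^2 = 55·4 = 220.
  j = 3: C(11,3)·(2)^3 = 165·8 = 1320.
  V_q(n, t) = 1 + 22 + 220 + 1320 = 1563.
Step 2: q^n = 3^11 = 177147.
Step 3: Hamming bound ⌊q^n / V_q(n,t)⌋ = ⌊177147/1563⌋ = 113.
Step 4: Compare |C| = 74 to 113: satisfied.
The claimed |C| lies below the Hamming bound.


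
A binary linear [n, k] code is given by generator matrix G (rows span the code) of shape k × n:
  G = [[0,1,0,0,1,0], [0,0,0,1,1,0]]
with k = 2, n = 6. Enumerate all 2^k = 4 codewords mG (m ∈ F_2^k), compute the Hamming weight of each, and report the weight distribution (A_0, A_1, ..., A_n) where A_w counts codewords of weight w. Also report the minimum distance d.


Weight distribution: A_0 = 1, A_2 = 3. Minimum distance d = 2.

Enumerate all 2^2 = 4 messages m ∈ F_2^2.
For each, compute codeword c = mG in F_2^6, then tally its weight.
  m = 00 → c = 000000, weight = 0.
  m = 10 → c = 010010, weight = 2.
  m = 01 → c = 000110, weight = 2.
  m = 11 → c = 010100, weight = 2.
Tally weights:
  weight 0: 1 codewords.
  weight 2: 3 codewords.
Minimum distance d = smallest w > 0 with A_w > 0 = 2.
Sanity: Σ A_w = 4 = 2^2 = 4 ✓.


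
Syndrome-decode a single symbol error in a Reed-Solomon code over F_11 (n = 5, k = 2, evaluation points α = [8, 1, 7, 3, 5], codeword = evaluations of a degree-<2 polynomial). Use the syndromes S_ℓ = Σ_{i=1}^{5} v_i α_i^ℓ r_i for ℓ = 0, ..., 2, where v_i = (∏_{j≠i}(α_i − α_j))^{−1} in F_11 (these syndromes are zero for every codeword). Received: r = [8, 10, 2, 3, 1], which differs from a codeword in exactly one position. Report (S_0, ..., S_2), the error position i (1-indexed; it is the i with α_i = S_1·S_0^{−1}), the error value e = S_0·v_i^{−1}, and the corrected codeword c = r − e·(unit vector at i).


S = (10, 8, 2), error at position 4, error magnitude e = 3, c = [8, 10, 2, 0, 1].

Step 1: column multipliers v_i = (∏_{j≠i}(α_i − α_j))^{−1} mod 11.
  i = 1 (α = 8): (8−1)(8−7)(8−3)(8−5) = 7·1·5·3 = 105 ≡ 6, so v_1 = 6^{−1} = 2 (mod 11).
  i = 2 (α = 1): (1−8)(1−7)(1−3)(1−5) = (−7)·(−6)·(−2)·(−4) = 336 ≡ 6, so v_2 = 6^{−1} = 2 (mod 11).
  i = 3 (α = 7): (7−8)(7−1)(7−3)(7−5) = (−1)·6·4·2 = −48 ≡ 7, so v_3 = 7^{−1} = 8 (mod 11).
  i = 4 (α = 3): (3−8)(3−1)(3−7)(3−5) = (−5)·2·(−4)·(−2) = −80 ≡ 8, so v_4 = 8^{−1} = 7 (mod 11).
  i = 5 (α = 5): (5−8)(5−1)(5−7)(5−3) = (−3)·4·(−2)·2 = 48 ≡ 4, so v_5 = 4^{−1} = 3 (mod 11).
  v = [2, 2, 8, 7, 3].
Step 2: syndromes of r = [8, 10, 2, 3, 1] (all sums mod 11).
  S_0 = Σ v_i r_i = 2·8 + 2·10 + 8·2 + 7·3 + 3·1 = 76 ≡ 10.
  S_1 = Σ v_i α_i r_i = 2·8·8 + 2·1·10 + 8·7·2 + 7·3·3 + 3·5·1 = 338 ≡ 8.
  α_i^2 mod 11 = [9, 1, 5, 9, 3].
  S_2 = Σ v_i α_i^2 r_i = 2·9·8 + 2·1·10 + 8·5·2 + 7·9·3 + 3·3·1 = 442 ≡ 2.
  S = (10, 8, 2) ≠ 0, so r is not a codeword (an error is present).
Step 3: locate the error. For a single error e at position i, S_ℓ = v_i·e·α_i^ℓ, so α_err = S_1/S_0.
  S_0^{−1} = 10^{−1} = 10 (mod 11), so α_err = 8·10 = 80 ≡ 3 = α_4. Error position i = 4.
  Consistency check: S_2/S_1 = 2·7 = 14 ≡ 3 = α_err ✓ (single-error assumption holds).
Step 4: error magnitude e = S_0/v_4 = S_0·∏_{j≠4}(α_4 − α_j) = 10·8 = 80 ≡ 3 (mod 11).
Step 5: correct position 4: c_4 = r_4 − e = 3 − 3 ≡ 0 (mod 11). Hence c = [8, 10, 2, 0, 1].
  Check: interpolating c through the α_i gives m(x) = 4 + 6·x (degree < 2) with m(α_i) = c_i for every i, so c is indeed a codeword.


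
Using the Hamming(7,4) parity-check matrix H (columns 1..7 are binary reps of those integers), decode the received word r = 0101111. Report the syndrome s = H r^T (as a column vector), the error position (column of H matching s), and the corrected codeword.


s = (0, 1, 0)^T, error position = 2, corrected codeword c = 0001111

Compute s = H r^T mod 2 one row at a time:
  s_1 = 1 + 1 + 1 + 1 = 4 ≡ 0 (mod 2).
  s_2 = 1 + 0 + 1 + 1 = 3 ≡ 1 (mod 2).
  s_3 = 0 + 0 + 1 + 1 = 2 ≡ 0 (mod 2).
s = (0, 1, 0)^T — this equals column 2 of H (binary 010), so error is at position 2.
Correct: flip bit 2 of r = 0101111 to get c = 0001111.


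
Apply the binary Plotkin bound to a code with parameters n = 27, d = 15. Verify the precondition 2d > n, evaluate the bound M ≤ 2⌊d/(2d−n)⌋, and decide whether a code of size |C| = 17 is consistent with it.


Plotkin bound M ≤ 10; given |C| = 17 > bound (violated).

Check applicability: 2d = 30, n = 27.
2d − n = 3 > 0, so Plotkin applies.
Compute d/(2d−n) = 15/3 ≈ 5.0000.
⌊d/(2d−n)⌋ = 5.
Plotkin bound: M ≤ 2·5 = 10.
Given |C| = 17, check: VIOLATED.
This |C| is above the Plotkin bound, so no binary code with n = 27, d = 15 and 17 codewords exists.


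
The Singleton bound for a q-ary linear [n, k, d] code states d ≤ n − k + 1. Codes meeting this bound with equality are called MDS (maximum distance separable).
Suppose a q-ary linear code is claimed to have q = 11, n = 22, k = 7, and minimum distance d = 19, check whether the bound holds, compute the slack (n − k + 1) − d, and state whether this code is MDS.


Singleton RHS = n − k + 1 = 16, slack = -3, bound violated (no such code; not MDS).

Singleton bound: d ≤ n − k + 1.
Here n = 22, k = 7, so n − k + 1 = 16.
Given d = 19, check d ≤ 16: NO.
Slack = (n − k + 1) − d = -3.
The slack is negative: d = 19 exceeds n − k + 1 = 16 by 3, so the Singleton bound is violated and no linear [22, 7, 19]_11 code can exist. In particular it is not MDS (MDS requires d = n − k + 1 exactly).
Description: the claimed parameters are [22, 7, 19]_11; such a code would be impossible (violates the Singleton bound).


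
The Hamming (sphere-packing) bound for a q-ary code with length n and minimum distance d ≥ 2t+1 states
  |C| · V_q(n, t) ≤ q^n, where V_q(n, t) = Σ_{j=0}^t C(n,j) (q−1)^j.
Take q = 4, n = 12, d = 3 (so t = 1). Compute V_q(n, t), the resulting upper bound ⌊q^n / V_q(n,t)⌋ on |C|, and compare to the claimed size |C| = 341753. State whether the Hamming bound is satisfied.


V_q(n, t) = 37, q^n = 16777216, Hamming bound = 453438, |C| = 341753 ≤ bound (satisfied).

Step 1: Compute V_q(n, t) = Σ_{j=0}^1 C(n, j) (q−1)^j.
  j = 0: C(12,0)·(3)^0 = 1·1 = 1.
  j = 1: C(12,1)·(3)^1 = 12·3 = 36.
  V_q(n, t) = 1 + 36 = 37.
Step 2: q^n = 4^12 = 16777216.
Step 3: Hamming bound ⌊q^n / V_q(n,t)⌋ = ⌊16777216/37⌋ = 453438.
Step 4: Compare |C| = 341753 to 453438: satisfied.
The claimed |C| lies below the Hamming bound.


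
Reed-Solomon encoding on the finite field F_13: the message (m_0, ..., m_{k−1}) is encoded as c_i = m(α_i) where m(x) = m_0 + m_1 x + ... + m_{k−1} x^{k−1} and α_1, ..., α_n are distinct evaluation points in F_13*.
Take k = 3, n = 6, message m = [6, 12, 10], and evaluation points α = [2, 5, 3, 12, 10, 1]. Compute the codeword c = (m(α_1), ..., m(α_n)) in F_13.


c = [5, 4, 2, 4, 8, 2]

Message polynomial: m(x) = 6 + 12·x + 10·x^2 (mod 13).
For each evaluation point α_i, compute m(α_i) mod 13:
  α_1 = 2: Horner steps 10 → 6 → 5, so m(2) = 5.
  α_2 = 5: Horner steps 10 → 10 → 4, so m(5) = 4.
  α_3 = 3: Horner steps 10 → 3 → 2, so m(3) = 2.
  α_4 = 12: Horner steps 10 → 2 → 4, so m(12) = 4.
  α_5 = 10: Horner steps 10 → 8 → 8, so m(10) = 8.
  α_6 = 1: Horner steps 10 → 9 → 2, so m(1) = 2.
Codeword c = [5, 4, 2, 4, 8, 2] ∈ F_13^6.


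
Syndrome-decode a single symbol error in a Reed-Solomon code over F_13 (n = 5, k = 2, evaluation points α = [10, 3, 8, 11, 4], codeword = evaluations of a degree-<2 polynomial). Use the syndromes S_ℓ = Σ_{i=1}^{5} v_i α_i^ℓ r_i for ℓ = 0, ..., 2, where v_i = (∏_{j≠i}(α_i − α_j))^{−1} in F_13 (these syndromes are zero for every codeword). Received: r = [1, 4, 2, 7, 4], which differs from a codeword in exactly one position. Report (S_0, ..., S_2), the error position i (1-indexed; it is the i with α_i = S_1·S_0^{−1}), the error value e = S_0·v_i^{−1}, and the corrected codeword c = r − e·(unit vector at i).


S = (12, 10, 4), error at position 2, error magnitude e = 6, c = [1, 11, 2, 7, 4].

Step 1: column multipliers v_i = (∏_{j≠i}(α_i − α_j))^{−1} mod 13.
  i = 1 (α = 10): (10−3)(10−8)(10−11)(10−4) = 7·2·(−1)·6 = −84 ≡ 7, so v_1 = 7^{−1} = 2 (mod 13).
  i = 2 (α = 3): (3−10)(3−8)(3−11)(3−4) = (−7)·(−5)·(−8)·(−1) = 280 ≡ 7, so v_2 = 7^{−1} = 2 (mod 13).
  i = 3 (α = 8): (8−10)(8−3)(8−11)(8−4) = (−2)·5·(−3)·4 = 120 ≡ 3, so v_3 = 3^{−1} = 9 (mod 13).
  i = 4 (α = 11): (11−10)(11−3)(11−8)(11−4) = 1·8·3·7 = 168 ≡ 12, so v_4 = 12^{−1} = 12 (mod 13).
  i = 5 (α = 4): (4−10)(4−3)(4−8)(4−11) = (−6)·1·(−4)·(−7) = −168 ≡ 1, so v_5 = 1^{−1} = 1 (mod 13).
  v = [2, 2, 9, 12, 1].
Step 2: syndromes of r = [1, 4, 2, 7, 4] (all sums mod 13).
  S_0 = Σ v_i r_i = 2·1 + 2·4 + 9·2 + 12·7 + 1·4 = 116 ≡ 12.
  S_1 = Σ v_i α_i r_i = 2·10·1 + 2·3·4 + 9·8·2 + 12·11·7 + 1·4·4 = 1128 ≡ 10.
  α_i^2 mod 13 = [9, 9, 12, 4, 3].
  S_2 = Σ v_i α_i^2 r_i = 2·9·1 + 2·9·4 + 9·12·2 + 12·4·7 + 1·3·4 = 654 ≡ 4.
  S = (12, 10, 4) ≠ 0, so r is not a codeword (an error is present).
Step 3: locate the error. For a single error e at position i, S_ℓ = v_i·e·α_i^ℓ, so α_err = S_1/S_0.
  S_0^{−1} = 12^{−1} = 12 (mod 13), so α_err = 10·12 = 120 ≡ 3 = α_2. Error position i = 2.
  Consistency check: S_2/S_1 = 4·4 = 16 ≡ 3 = α_err ✓ (single-error assumption holds).
Step 4: error magnitude e = S_0/v_2 = S_0·∏_{j≠2}(α_2 − α_j) = 12·7 = 84 ≡ 6 (mod 13).
Step 5: correct position 2: c_2 = r_2 − e = 4 − 6 ≡ 11 (mod 13). Hence c = [1, 11, 2, 7, 4].
  Check: interpolating c through the α_i gives m(x) = 6 + 6·x (degree < 2) with m(α_i) = c_i for every i, so c is indeed a codeword.


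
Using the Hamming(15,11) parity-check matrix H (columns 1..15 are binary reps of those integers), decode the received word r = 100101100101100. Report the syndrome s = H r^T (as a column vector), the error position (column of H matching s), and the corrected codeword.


s = (1, 1, 1, 1)^T, error position = 15, corrected codeword c = 100101100101101

Compute s = H r^T mod 2 one row at a time:
  s_1 = 0 + 0 + 1 + 0 + 1 + 1 + 0 + 0 = 3 ≡ 1 (mod 2).
  s_2 = 1 + 0 + 1 + 1 + 1 + 1 + 0 + 0 = 5 ≡ 1 (mod 2).
  s_3 = 0 + 0 + 1 + 1 + 1 + 0 + 0 + 0 = 3 ≡ 1 (mod 2).
  s_4 = 1 + 0 + 0 + 1 + 0 + 0 + 1 + 0 = 3 ≡ 1 (mod 2).
s = (1, 1, 1, 1)^T — this equals column 15 of H (binary 1111), so error is at position 15.
Correct: flip bit 15 of r = 100101100101100 to get c = 100101100101101.


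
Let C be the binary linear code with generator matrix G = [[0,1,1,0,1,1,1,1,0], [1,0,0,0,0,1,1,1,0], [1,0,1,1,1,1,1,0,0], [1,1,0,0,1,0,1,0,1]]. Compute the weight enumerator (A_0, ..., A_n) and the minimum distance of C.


Weight distribution: A_0 = 1, A_3 = 1, A_4 = 5, A_5 = 6, A_6 = 2, A_7 = 1. Minimum distance d = 3.

Enumerate all 2^4 = 16 messages m ∈ F_2^4.
For each, compute codeword c = mG in F_2^9, then tally its weight.
  m = 0000 → c = 000000000, weight = 0.
  m = 1000 → c = 011011110, weight = 6.
  m = 0100 → c = 100001110, weight = 4.
  m = 1100 → c = 111010000, weight = 4.
  m = 0010 → c = 101111100, weight = 6.
  m = 1010 → c = 110100010, weight = 4.
  m = 0110 → c = 001110010, weight = 4.
  m = 1110 → c = 010101100, weight = 4.
  m = 0001 → c = 110010101, weight = 5.
  m = 1001 → c = 101001011, weight = 5.
  m = 0101 → c = 010011011, weight = 5.
  m = 1101 → c = 001000101, weight = 3.
  m = 0011 → c = 011101001, weight = 5.
  m = 1011 → c = 000110111, weight = 5.
  m = 0111 → c = 111100111, weight = 7.
  m = 1111 → c = 100111001, weight = 5.
Tally weights:
  weight 0: 1 codewords.
  weight 3: 1 codewords.
  weight 4: 5 codewords.
  weight 5: 6 codewords.
  weight 6: 2 codewords.
  weight 7: 1 codewords.
Minimum distance d = smallest w > 0 with A_w > 0 = 3.
Sanity: Σ A_w = 16 = 2^4 = 16 ✓.


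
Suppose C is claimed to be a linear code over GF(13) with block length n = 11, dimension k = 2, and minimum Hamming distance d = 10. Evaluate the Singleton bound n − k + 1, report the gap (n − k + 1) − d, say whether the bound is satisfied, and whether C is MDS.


Singleton RHS = n − k + 1 = 10, slack = 0, bound satisfied, MDS.

Singleton bound: d ≤ n − k + 1.
Here n = 11, k = 2, so n − k + 1 = 10.
Given d = 10, check d ≤ 10: YES.
Slack = (n − k + 1) − d = 0.
The code is MDS (slack = 0).
Description: the claimed parameters are [11, 2, 10]_13; such a code would be MDS (meets Singleton bound).
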